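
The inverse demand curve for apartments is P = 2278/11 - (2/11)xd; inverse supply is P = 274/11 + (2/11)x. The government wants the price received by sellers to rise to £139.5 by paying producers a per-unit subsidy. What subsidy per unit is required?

Required subsidy s = £47 per unit

At a seller price of 139.5, quantity supplied is -137 + 5.5·139.5 = 630.25.
Buyers absorb 630.25 only when they pay Pb = 2278/11 − (2/11)·630.25 = 92.5.
s = Ps − Pb = 139.5 − 92.5 = 47.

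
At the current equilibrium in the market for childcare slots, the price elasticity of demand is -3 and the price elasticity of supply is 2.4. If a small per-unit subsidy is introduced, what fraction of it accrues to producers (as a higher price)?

Producer share = 5/9

For a small subsidy around the equilibrium, the benefit split depends on the relative slopes, which at a point are proportional to the elasticities.
Buyer share = εs/(εs + |εd|) = 2.4/(2.4 + 3) = 4/9; seller share = |εd|/(εs + |εd|) = 5/9.
So producers capture 5/9 of the subsidy.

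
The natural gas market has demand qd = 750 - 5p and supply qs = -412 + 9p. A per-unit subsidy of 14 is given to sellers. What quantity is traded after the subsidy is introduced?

Pre-subsidy: 750 - 5p = -412 + 9p gives p* = 83, q* = 335.
With the subsidy, sellers receive ps = pb + 14 for each unit, where pb is the price buyers pay.
Supply in terms of pb becomes qs = -412 + 9(pb + 14) = -286 + 9pb. Setting this equal to demand: 750 - 5pb = -286 + 9pb, so pb = 74.
Sellers receive ps = 74 + 14 = 88; q' = 750 − 5·74 = 380.

q' = 380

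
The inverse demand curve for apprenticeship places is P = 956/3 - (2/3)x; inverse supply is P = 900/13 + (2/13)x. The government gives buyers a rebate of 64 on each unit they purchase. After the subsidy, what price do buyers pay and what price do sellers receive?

Buyers pay 64; sellers receive 128

Pre-subsidy: 956/3 - (2/3)x = 900/13 + (2/13)x gives x* = 304 and P* = 116.
With the rebate, buyers effectively pay Pb = Ps − 64, where Ps is the price sellers receive.
On the curves, Pb = 956/3 - (2/3)x and Ps = 900/13 + (2/13)x; the wedge Ps − Pb = 64 gives 900/13 + (2/13)x − (956/3 - (2/3)x) = 64, so x' = 382.
Then Pb = 956/3 − (2/3)·382 = 64 and Ps = 900/13 + (2/13)·382 = 128.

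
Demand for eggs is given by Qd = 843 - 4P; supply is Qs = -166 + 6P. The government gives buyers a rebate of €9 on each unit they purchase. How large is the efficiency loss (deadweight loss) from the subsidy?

Deadweight loss = €97.2

Pre-subsidy: 843 - 4P = -166 + 6P gives P* = 100.9, Q* = 439.4.
With the rebate, buyers effectively pay Pb = Ps − 9, where Ps is the price sellers receive.
Demand in terms of Ps becomes Qd = 843 − 4(Ps − 9) = 879 - 4Ps. Setting this equal to supply: 879 - 4Ps = -166 + 6Ps, so Ps = 104.5.
Buyers pay Pb = 104.5 − 9 = 95.5; Q' = -166 + 6·104.5 = 461.
The subsidy expands output by 461 − 439.4 = 21.6 past the efficient level; on those units the gap between marginal cost and willingness to pay runs from 0 up to 9.
DWL = ½ × 9 × 21.6 = 97.2.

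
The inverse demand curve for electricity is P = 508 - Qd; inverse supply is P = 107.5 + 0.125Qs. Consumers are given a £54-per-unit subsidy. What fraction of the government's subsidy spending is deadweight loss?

DWL / government spending = 6/101

Pre-subsidy: 508 - Q = 107.5 + 0.125Q gives Q* = 356 and P* = 152.
With the rebate, buyers effectively pay Pb = Ps − 54, where Ps is the price sellers receive.
On the curves, Pb = 508 - Q and Ps = 107.5 + 0.125Q; the wedge Ps − Pb = 54 gives 107.5 + 0.125Q − (508 - Q) = 54, so Q' = 404.
Then Pb = 508 − 1·404 = 104 and Ps = 107.5 + 0.125·404 = 158.
ΔCS = ½(356 + 404)(152 − 104) = 18240; ΔPS = ½(356 + 404)(158 − 152) = 2280.
Government spending = 54 × 404 = 21816.
DWL = ½ × 54 × (404 − 356) = 1296; fraction = 1296 / 21816 = 6/101.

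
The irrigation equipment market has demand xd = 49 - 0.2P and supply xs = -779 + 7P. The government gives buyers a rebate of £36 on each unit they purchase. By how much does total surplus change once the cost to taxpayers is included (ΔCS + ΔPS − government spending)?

Pre-subsidy: 49 - 0.2P = -779 + 7P gives P* = 115, x* = 26.
With the rebate, buyers effectively pay Pb = Ps − 36, where Ps is the price sellers receive.
Demand in terms of Ps becomes xd = 49 − 0.2(Ps − 36) = 56.2 - 0.2Ps. Setting this equal to supply: 56.2 - 0.2Ps = -779 + 7Ps, so Ps = 116.
Buyers pay Pb = 116 − 36 = 80; x' = -779 + 7·116 = 33.
ΔCS = ½(26 + 33)(115 − 80) = 1032.5; ΔPS = ½(26 + 33)(116 − 115) = 29.5.
Government spending = 36 × 33 = 1188.
Net change = 1032.5 + 29.5 − 1188 = -126. The loss equals the DWL triangle ½·36·7.

Net change in total surplus = -£126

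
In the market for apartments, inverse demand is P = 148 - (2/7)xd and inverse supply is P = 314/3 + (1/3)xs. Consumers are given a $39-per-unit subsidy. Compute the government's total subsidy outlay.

Government cost = $5187

Pre-subsidy: 148 - (2/7)x = 314/3 + (1/3)x gives x* = 70 and P* = 128.
With the rebate, buyers effectively pay Pb = Ps − 39, where Ps is the price sellers receive.
On the curves, Pb = 148 - (2/7)x and Ps = 314/3 + (1/3)x; the wedge Ps − Pb = 39 gives 314/3 + (1/3)x − (148 - (2/7)x) = 39, so x' = 133.
Then Pb = 148 − (2/7)·133 = 110 and Ps = 314/3 + (1/3)·133 = 149.
Government outlay = subsidy × quantity = 39 × 133 = 5187.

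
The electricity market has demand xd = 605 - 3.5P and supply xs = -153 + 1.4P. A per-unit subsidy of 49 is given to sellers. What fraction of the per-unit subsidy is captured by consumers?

Consumer share = 2/7

Pre-subsidy: 605 - 3.5P = -153 + 1.4P gives P* = 7580/49, x* = 445/7.
With the subsidy, sellers receive Ps = Pb + 49 for each unit, where Pb is the price buyers pay.
Supply in terms of Pb becomes xs = -153 + 1.4(Pb + 49) = -84.4 + 1.4Pb. Setting this equal to demand: 605 - 3.5Pb = -84.4 + 1.4Pb, so Pb = 6894/49.
Sellers receive Ps = 6894/49 + 49 = 9295/49; x' = 605 − 3.5·(6894/49) = 788/7.
Buyers' price falls by P* − Pb = 7580/49 − 6894/49 = 14; sellers' price rises by Ps − P* = 9295/49 − 7580/49 = 35.
So consumers capture 14/49 = 2/7 of each unit of subsidy.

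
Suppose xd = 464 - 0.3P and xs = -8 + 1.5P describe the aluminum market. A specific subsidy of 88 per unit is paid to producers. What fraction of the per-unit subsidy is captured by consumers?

Consumer share = 5/6

Pre-subsidy: 464 - 0.3P = -8 + 1.5P gives P* = 2360/9, x* = 1156/3.
With the subsidy, sellers receive Ps = Pb + 88 for each unit, where Pb is the price buyers pay.
Supply in terms of Pb becomes xs = -8 + 1.5(Pb + 88) = 124 + 1.5Pb. Setting this equal to demand: 464 - 0.3Pb = 124 + 1.5Pb, so Pb = 1700/9.
Sellers receive Ps = 1700/9 + 88 = 2492/9; x' = 464 − 0.3·(1700/9) = 1222/3.
Buyers' price falls by P* − Pb = 2360/9 − 1700/9 = 220/3; sellers' price rises by Ps − P* = 2492/9 − 2360/9 = 44/3.
So consumers capture (220/3)/88 = 5/6 of each unit of subsidy.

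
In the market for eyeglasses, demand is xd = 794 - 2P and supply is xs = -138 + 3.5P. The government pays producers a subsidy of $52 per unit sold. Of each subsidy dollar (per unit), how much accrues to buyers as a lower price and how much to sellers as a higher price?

Buyers gain 364/11 per unit; sellers gain 208/11 per unit

Pre-subsidy: 794 - 2P = -138 + 3.5P gives P* = 1864/11, x* = 5006/11.
With the subsidy, sellers receive Ps = Pb + 52 for each unit, where Pb is the price buyers pay.
Supply in terms of Pb becomes xs = -138 + 3.5(Pb + 52) = 44 + 3.5Pb. Setting this equal to demand: 794 - 2Pb = 44 + 3.5Pb, so Pb = 1500/11.
Sellers receive Ps = 1500/11 + 52 = 2072/11; x' = 794 − 2·(1500/11) = 5734/11.
Buyers' price falls by P* − Pb = 1864/11 − 1500/11 = 364/11; sellers' price rises by Ps − P* = 2072/11 − 1864/11 = 208/11.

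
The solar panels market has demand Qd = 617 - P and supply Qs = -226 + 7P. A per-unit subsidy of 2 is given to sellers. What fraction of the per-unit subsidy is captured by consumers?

Consumer share = 0.875

Pre-subsidy: 617 - P = -226 + 7P gives P* = 105.375, Q* = 511.625.
With the subsidy, sellers receive Ps = Pb + 2 for each unit, where Pb is the price buyers pay.
Supply in terms of Pb becomes Qs = -226 + 7(Pb + 2) = -212 + 7Pb. Setting this equal to demand: 617 - Pb = -212 + 7Pb, so Pb = 103.625.
Sellers receive Ps = 103.625 + 2 = 105.625; Q' = 617 − 1·103.625 = 513.375.
Buyers' price falls by P* − Pb = 105.375 − 103.625 = 1.75; sellers' price rises by Ps − P* = 105.625 − 105.375 = 0.25.
So consumers capture 1.75/2 = 0.875 of each unit of subsidy.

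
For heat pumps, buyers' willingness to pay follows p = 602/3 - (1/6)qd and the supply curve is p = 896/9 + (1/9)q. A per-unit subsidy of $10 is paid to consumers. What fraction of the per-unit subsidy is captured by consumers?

Consumer share = 0.6

Pre-subsidy: 602/3 - (1/6)q = 896/9 + (1/9)q gives q* = 364 and p* = 140.
With the rebate, buyers effectively pay pb = ps − 10, where ps is the price sellers receive.
On the curves, pb = 602/3 - (1/6)q and ps = 896/9 + (1/9)q; the wedge ps − pb = 10 gives 896/9 + (1/9)q − (602/3 - (1/6)q) = 10, so q' = 400.
Then pb = 602/3 − (1/6)·400 = 134 and ps = 896/9 + (1/9)·400 = 144.
Buyers' price falls by p* − pb = 140 − 134 = 6; sellers' price rises by ps − p* = 144 − 140 = 4.
So consumers capture 6/10 = 0.6 of each unit of subsidy.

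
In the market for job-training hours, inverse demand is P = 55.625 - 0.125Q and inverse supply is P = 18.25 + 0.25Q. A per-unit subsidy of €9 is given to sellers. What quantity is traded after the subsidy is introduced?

Q' = 371/3

Pre-subsidy: 55.625 - 0.125Q = 18.25 + 0.25Q gives Q* = 299/3 and P* = 259/6.
With the subsidy, sellers receive Ps = Pb + 9 for each unit, where Pb is the price buyers pay.
On the curves, Pb = 55.625 - 0.125Q and Ps = 18.25 + 0.25Q; the wedge Ps − Pb = 9 gives 18.25 + 0.25Q − (55.625 - 0.125Q) = 9, so Q' = 371/3.
Then Pb = 55.625 − 0.125·(371/3) = 241/6 and Ps = 18.25 + 0.25·(371/3) = 295/6.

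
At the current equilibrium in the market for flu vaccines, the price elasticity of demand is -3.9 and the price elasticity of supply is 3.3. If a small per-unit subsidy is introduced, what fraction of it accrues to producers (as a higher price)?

For a small subsidy around the equilibrium, the benefit split depends on the relative slopes, which at a point are proportional to the elasticities.
Buyer share = εs/(εs + |εd|) = 3.3/(3.3 + 3.9) = 11/24; seller share = |εd|/(εs + |εd|) = 13/24.
So producers capture 13/24 of the subsidy.

Producer share = 13/24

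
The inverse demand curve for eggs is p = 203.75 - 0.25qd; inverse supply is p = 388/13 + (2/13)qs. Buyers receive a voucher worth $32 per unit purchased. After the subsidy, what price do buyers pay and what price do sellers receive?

Pre-subsidy: 203.75 - 0.25q = 388/13 + (2/13)q gives q* = 9043/21 and p* = 2018/21.
With the rebate, buyers effectively pay pb = ps − 32, where ps is the price sellers receive.
On the curves, pb = 203.75 - 0.25q and ps = 388/13 + (2/13)q; the wedge ps − pb = 32 gives 388/13 + (2/13)q − (203.75 - 0.25q) = 32, so q' = 3569/7.
Then pb = 203.75 − 0.25·(3569/7) = 534/7 and ps = 388/13 + (2/13)·(3569/7) = 758/7.

Buyers pay 534/7; sellers receive 758/7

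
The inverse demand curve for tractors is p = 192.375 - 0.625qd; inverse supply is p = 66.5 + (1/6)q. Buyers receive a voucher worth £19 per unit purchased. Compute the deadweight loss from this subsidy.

Deadweight loss = £228

Pre-subsidy: 192.375 - 0.625q = 66.5 + (1/6)q gives q* = 159 and p* = 93.
With the rebate, buyers effectively pay pb = ps − 19, where ps is the price sellers receive.
On the curves, pb = 192.375 - 0.625q and ps = 66.5 + (1/6)q; the wedge ps − pb = 19 gives 66.5 + (1/6)q − (192.375 - 0.625q) = 19, so q' = 183.
Then pb = 192.375 − 0.625·183 = 78 and ps = 66.5 + (1/6)·183 = 97.
The subsidy expands output by 183 − 159 = 24 past the efficient level; on those units the gap between marginal cost and willingness to pay runs from 0 up to 19.
DWL = ½ × 19 × 24 = 228.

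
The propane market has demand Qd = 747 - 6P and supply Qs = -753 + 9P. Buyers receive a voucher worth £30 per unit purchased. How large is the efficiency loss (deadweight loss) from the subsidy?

Deadweight loss = £1620

Pre-subsidy: 747 - 6P = -753 + 9P gives P* = 100, Q* = 147.
With the rebate, buyers effectively pay Pb = Ps − 30, where Ps is the price sellers receive.
Demand in terms of Ps becomes Qd = 747 − 6(Ps − 30) = 927 - 6Ps. Setting this equal to supply: 927 - 6Ps = -753 + 9Ps, so Ps = 112.
Buyers pay Pb = 112 − 30 = 82; Q' = -753 + 9·112 = 255.
The subsidy expands output by 255 − 147 = 108 past the efficient level; on those units the gap between marginal cost and willingness to pay runs from 0 up to 30.
DWL = ½ × 30 × 108 = 1620.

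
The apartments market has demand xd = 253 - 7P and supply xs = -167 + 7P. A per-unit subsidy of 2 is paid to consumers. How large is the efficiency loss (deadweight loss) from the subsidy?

Deadweight loss = 7

Pre-subsidy: 253 - 7P = -167 + 7P gives P* = 30, x* = 43.
With the rebate, buyers effectively pay Pb = Ps − 2, where Ps is the price sellers receive.
Demand in terms of Ps becomes xd = 253 − 7(Ps − 2) = 267 - 7Ps. Setting this equal to supply: 267 - 7Ps = -167 + 7Ps, so Ps = 31.
Buyers pay Pb = 31 − 2 = 29; x' = -167 + 7·31 = 50.
The subsidy expands output by 50 − 43 = 7 past the efficient level; on those units the gap between marginal cost and willingness to pay runs from 0 up to 2.
DWL = ½ × 2 × 7 = 7.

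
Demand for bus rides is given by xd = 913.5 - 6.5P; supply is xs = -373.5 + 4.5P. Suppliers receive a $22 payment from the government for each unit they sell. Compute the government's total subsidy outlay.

Pre-subsidy: 913.5 - 6.5P = -373.5 + 4.5P gives P* = 117, x* = 153.
With the subsidy, sellers receive Ps = Pb + 22 for each unit, where Pb is the price buyers pay.
Supply in terms of Pb becomes xs = -373.5 + 4.5(Pb + 22) = -274.5 + 4.5Pb. Setting this equal to demand: 913.5 - 6.5Pb = -274.5 + 4.5Pb, so Pb = 108.
Sellers receive Ps = 108 + 22 = 130; x' = 913.5 − 6.5·108 = 211.5.
Government outlay = subsidy × quantity = 22 × 211.5 = 4653.

Government cost = $4653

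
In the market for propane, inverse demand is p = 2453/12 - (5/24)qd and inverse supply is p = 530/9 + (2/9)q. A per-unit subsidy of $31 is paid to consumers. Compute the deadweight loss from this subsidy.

Deadweight loss = $1116

Pre-subsidy: 2453/12 - (5/24)q = 530/9 + (2/9)q gives q* = 338 and p* = 134.
With the rebate, buyers effectively pay pb = ps − 31, where ps is the price sellers receive.
On the curves, pb = 2453/12 - (5/24)q and ps = 530/9 + (2/9)q; the wedge ps − pb = 31 gives 530/9 + (2/9)q − (2453/12 - (5/24)q) = 31, so q' = 410.
Then pb = 2453/12 − (5/24)·410 = 119 and ps = 530/9 + (2/9)·410 = 150.
The subsidy expands output by 410 − 338 = 72 past the efficient level; on those units the gap between marginal cost and willingness to pay runs from 0 up to 31.
DWL = ½ × 31 × 72 = 1116.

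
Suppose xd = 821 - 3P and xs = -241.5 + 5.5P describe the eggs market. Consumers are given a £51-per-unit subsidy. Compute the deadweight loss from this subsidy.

Pre-subsidy: 821 - 3P = -241.5 + 5.5P gives P* = 125, x* = 446.
With the rebate, buyers effectively pay Pb = Ps − 51, where Ps is the price sellers receive.
Demand in terms of Ps becomes xd = 821 − 3(Ps − 51) = 974 - 3Ps. Setting this equal to supply: 974 - 3Ps = -241.5 + 5.5Ps, so Ps = 143.
Buyers pay Pb = 143 − 51 = 92; x' = -241.5 + 5.5·143 = 545.
The subsidy expands output by 545 − 446 = 99 past the efficient level; on those units the gap between marginal cost and willingness to pay runs from 0 up to 51.
DWL = ½ × 51 × 99 = 2524.5.

Deadweight loss = £2524.5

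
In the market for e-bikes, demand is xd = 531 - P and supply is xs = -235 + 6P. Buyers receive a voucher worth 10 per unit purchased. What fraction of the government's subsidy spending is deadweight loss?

Pre-subsidy: 531 - P = -235 + 6P gives P* = 766/7, x* = 2951/7.
With the rebate, buyers effectively pay Pb = Ps − 10, where Ps is the price sellers receive.
Demand in terms of Ps becomes xd = 531 − 1(Ps − 10) = 541 - Ps. Setting this equal to supply: 541 - Ps = -235 + 6Ps, so Ps = 776/7.
Buyers pay Pb = 776/7 − 10 = 706/7; x' = -235 + 6·(776/7) = 3011/7.
ΔCS = ½(2951/7 + 3011/7)(766/7 − 706/7) = 178860/49; ΔPS = ½(2951/7 + 3011/7)(776/7 − 766/7) = 29810/49.
Government spending = 10 × 3011/7 = 30110/7.
DWL = ½ × 10 × (3011/7 − 2951/7) = 300/7; fraction = (300/7) / (30110/7) = 30/3011.

DWL / government spending = 30/3011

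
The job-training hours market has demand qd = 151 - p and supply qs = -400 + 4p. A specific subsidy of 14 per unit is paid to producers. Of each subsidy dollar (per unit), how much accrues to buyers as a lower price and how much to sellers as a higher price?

Pre-subsidy: 151 - p = -400 + 4p gives p* = 110.2, q* = 40.8.
With the subsidy, sellers receive ps = pb + 14 for each unit, where pb is the price buyers pay.
Supply in terms of pb becomes qs = -400 + 4(pb + 14) = -344 + 4pb. Setting this equal to demand: 151 - pb = -344 + 4pb, so pb = 99.
Sellers receive ps = 99 + 14 = 113; q' = 151 − 1·99 = 52.
Buyers' price falls by p* − pb = 110.2 − 99 = 11.2; sellers' price rises by ps − p* = 113 − 110.2 = 2.8.

Buyers gain 11.2 per unit; sellers gain 2.8 per unit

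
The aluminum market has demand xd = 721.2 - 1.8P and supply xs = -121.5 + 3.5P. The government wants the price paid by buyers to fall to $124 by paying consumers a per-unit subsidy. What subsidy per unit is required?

Required subsidy s = $53 per unit

At a buyer price of 124, quantity demanded is 721.2 − 1.8·124 = 498.
Sellers supply 498 only when they receive Ps with -121.5 + 3.5·Ps = 498, i.e. Ps = 177.
s = Ps − Pb = 177 − 124 = 53.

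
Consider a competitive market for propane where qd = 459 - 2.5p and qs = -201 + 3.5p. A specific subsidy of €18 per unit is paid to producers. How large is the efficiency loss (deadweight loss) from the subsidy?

Deadweight loss = €236.25

Pre-subsidy: 459 - 2.5p = -201 + 3.5p gives p* = 110, q* = 184.
With the subsidy, sellers receive ps = pb + 18 for each unit, where pb is the price buyers pay.
Supply in terms of pb becomes qs = -201 + 3.5(pb + 18) = -138 + 3.5pb. Setting this equal to demand: 459 - 2.5pb = -138 + 3.5pb, so pb = 99.5.
Sellers receive ps = 99.5 + 18 = 117.5; q' = 459 − 2.5·99.5 = 210.25.
The subsidy expands output by 210.25 − 184 = 26.25 past the efficient level; on those units the gap between marginal cost and willingness to pay runs from 0 up to 18.
DWL = ½ × 18 × 26.25 = 236.25.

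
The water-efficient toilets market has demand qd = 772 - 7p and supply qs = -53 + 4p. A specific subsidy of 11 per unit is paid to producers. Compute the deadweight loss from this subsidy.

Pre-subsidy: 772 - 7p = -53 + 4p gives p* = 75, q* = 247.
With the subsidy, sellers receive ps = pb + 11 for each unit, where pb is the price buyers pay.
Supply in terms of pb becomes qs = -53 + 4(pb + 11) = -9 + 4pb. Setting this equal to demand: 772 - 7pb = -9 + 4pb, so pb = 71.
Sellers receive ps = 71 + 11 = 82; q' = 772 − 7·71 = 275.
The subsidy expands output by 275 − 247 = 28 past the efficient level; on those units the gap between marginal cost and willingness to pay runs from 0 up to 11.
DWL = ½ × 11 × 28 = 154.

Deadweight loss = 154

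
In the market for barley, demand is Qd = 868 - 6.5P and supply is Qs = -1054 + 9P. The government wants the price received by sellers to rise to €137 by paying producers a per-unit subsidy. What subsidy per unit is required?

Required subsidy s = €31 per unit

At a seller price of 137, quantity supplied is -1054 + 9·137 = 179.
Buyers absorb 179 only when they pay Pb with 868 − 6.5·Pb = 179, i.e. Pb = 106.
s = Ps − Pb = 137 − 106 = 31.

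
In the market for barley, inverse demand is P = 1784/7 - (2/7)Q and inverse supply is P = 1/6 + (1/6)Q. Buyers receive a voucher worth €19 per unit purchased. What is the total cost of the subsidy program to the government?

Government cost = €11495

Pre-subsidy: 1784/7 - (2/7)Q = 1/6 + (1/6)Q gives Q* = 563 and P* = 94.
With the rebate, buyers effectively pay Pb = Ps − 19, where Ps is the price sellers receive.
On the curves, Pb = 1784/7 - (2/7)Q and Ps = 1/6 + (1/6)Q; the wedge Ps − Pb = 19 gives 1/6 + (1/6)Q − (1784/7 - (2/7)Q) = 19, so Q' = 605.
Then Pb = 1784/7 − (2/7)·605 = 82 and Ps = 1/6 + (1/6)·605 = 101.
Government outlay = subsidy × quantity = 19 × 605 = 11495.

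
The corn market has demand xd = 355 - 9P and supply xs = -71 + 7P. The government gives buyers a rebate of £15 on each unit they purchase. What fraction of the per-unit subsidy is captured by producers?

Pre-subsidy: 355 - 9P = -71 + 7P gives P* = 26.625, x* = 115.375.
With the rebate, buyers effectively pay Pb = Ps − 15, where Ps is the price sellers receive.
Demand in terms of Ps becomes xd = 355 − 9(Ps − 15) = 490 - 9Ps. Setting this equal to supply: 490 - 9Ps = -71 + 7Ps, so Ps = 35.0625.
Buyers pay Pb = 35.0625 − 15 = 20.0625; x' = -71 + 7·35.0625 = 174.4375.
Buyers' price falls by P* − Pb = 26.625 − 20.0625 = 6.5625; sellers' price rises by Ps − P* = 35.0625 − 26.625 = 8.4375.
So producers capture 8.4375/15 = 0.5625 of each unit of subsidy.

Producer share = 0.5625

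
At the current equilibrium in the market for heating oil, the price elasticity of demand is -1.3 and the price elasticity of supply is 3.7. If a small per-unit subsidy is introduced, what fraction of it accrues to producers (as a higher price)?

For a small subsidy around the equilibrium, the benefit split depends on the relative slopes, which at a point are proportional to the elasticities.
Buyer share = εs/(εs + |εd|) = 3.7/(3.7 + 1.3) = 0.74; seller share = |εd|/(εs + |εd|) = 0.26.
So producers capture 0.26 of the subsidy.

Producer share = 0.26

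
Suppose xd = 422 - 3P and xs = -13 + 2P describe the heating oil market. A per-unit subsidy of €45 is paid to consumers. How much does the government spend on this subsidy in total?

Pre-subsidy: 422 - 3P = -13 + 2P gives P* = 87, x* = 161.
With the rebate, buyers effectively pay Pb = Ps − 45, where Ps is the price sellers receive.
Demand in terms of Ps becomes xd = 422 − 3(Ps − 45) = 557 - 3Ps. Setting this equal to supply: 557 - 3Ps = -13 + 2Ps, so Ps = 114.
Buyers pay Pb = 114 − 45 = 69; x' = -13 + 2·114 = 215.
Government outlay = subsidy × quantity = 45 × 215 = 9675.

Government cost = €9675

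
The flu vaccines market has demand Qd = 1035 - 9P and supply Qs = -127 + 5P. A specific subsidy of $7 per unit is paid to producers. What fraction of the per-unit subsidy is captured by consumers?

Consumer share = 5/14

Pre-subsidy: 1035 - 9P = -127 + 5P gives P* = 83, Q* = 288.
With the subsidy, sellers receive Ps = Pb + 7 for each unit, where Pb is the price buyers pay.
Supply in terms of Pb becomes Qs = -127 + 5(Pb + 7) = -92 + 5Pb. Setting this equal to demand: 1035 - 9Pb = -92 + 5Pb, so Pb = 80.5.
Sellers receive Ps = 80.5 + 7 = 87.5; Q' = 1035 − 9·80.5 = 310.5.
Buyers' price falls by P* − Pb = 83 − 80.5 = 2.5; sellers' price rises by Ps − P* = 87.5 − 83 = 4.5.
So consumers capture 2.5/7 = 5/14 of each unit of subsidy.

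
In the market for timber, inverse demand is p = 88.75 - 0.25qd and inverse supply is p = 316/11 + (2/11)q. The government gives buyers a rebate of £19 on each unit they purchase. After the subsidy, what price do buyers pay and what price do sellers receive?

Pre-subsidy: 88.75 - 0.25q = 316/11 + (2/11)q gives q* = 139 and p* = 54.
With the rebate, buyers effectively pay pb = ps − 19, where ps is the price sellers receive.
On the curves, pb = 88.75 - 0.25q and ps = 316/11 + (2/11)q; the wedge ps − pb = 19 gives 316/11 + (2/11)q − (88.75 - 0.25q) = 19, so q' = 183.
Then pb = 88.75 − 0.25·183 = 43 and ps = 316/11 + (2/11)·183 = 62.

Buyers pay £43; sellers receive £62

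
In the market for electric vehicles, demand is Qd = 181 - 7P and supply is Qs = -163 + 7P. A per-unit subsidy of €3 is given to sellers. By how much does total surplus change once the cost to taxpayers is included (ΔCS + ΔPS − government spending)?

Net change in total surplus = -€15.75

Pre-subsidy: 181 - 7P = -163 + 7P gives P* = 172/7, Q* = 9.
With the subsidy, sellers receive Ps = Pb + 3 for each unit, where Pb is the price buyers pay.
Supply in terms of Pb becomes Qs = -163 + 7(Pb + 3) = -142 + 7Pb. Setting this equal to demand: 181 - 7Pb = -142 + 7Pb, so Pb = 323/14.
Sellers receive Ps = 323/14 + 3 = 365/14; Q' = 181 − 7·(323/14) = 19.5.
ΔCS = ½(9 + 19.5)(172/7 − 323/14) = 21.375; ΔPS = ½(9 + 19.5)(365/14 − 172/7) = 21.375.
Government spending = 3 × 19.5 = 58.5.
Net change = 21.375 + 21.375 − 58.5 = -15.75. The loss equals the DWL triangle ½·3·10.5.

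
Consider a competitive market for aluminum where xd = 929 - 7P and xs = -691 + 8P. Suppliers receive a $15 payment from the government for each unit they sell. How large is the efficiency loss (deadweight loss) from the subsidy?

Deadweight loss = $420

Pre-subsidy: 929 - 7P = -691 + 8P gives P* = 108, x* = 173.
With the subsidy, sellers receive Ps = Pb + 15 for each unit, where Pb is the price buyers pay.
Supply in terms of Pb becomes xs = -691 + 8(Pb + 15) = -571 + 8Pb. Setting this equal to demand: 929 - 7Pb = -571 + 8Pb, so Pb = 100.
Sellers receive Ps = 100 + 15 = 115; x' = 929 − 7·100 = 229.
The subsidy expands output by 229 − 173 = 56 past the efficient level; on those units the gap between marginal cost and willingness to pay runs from 0 up to 15.
DWL = ½ × 15 × 56 = 420.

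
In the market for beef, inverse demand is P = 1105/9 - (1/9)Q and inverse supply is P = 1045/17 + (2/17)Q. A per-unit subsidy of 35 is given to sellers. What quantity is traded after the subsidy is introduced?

Q' = 421

Pre-subsidy: 1105/9 - (1/9)Q = 1045/17 + (2/17)Q gives Q* = 268 and P* = 93.
With the subsidy, sellers receive Ps = Pb + 35 for each unit, where Pb is the price buyers pay.
On the curves, Pb = 1105/9 - (1/9)Q and Ps = 1045/17 + (2/17)Q; the wedge Ps − Pb = 35 gives 1045/17 + (2/17)Q − (1105/9 - (1/9)Q) = 35, so Q' = 421.
Then Pb = 1105/9 − (1/9)·421 = 76 and Ps = 1045/17 + (2/17)·421 = 111.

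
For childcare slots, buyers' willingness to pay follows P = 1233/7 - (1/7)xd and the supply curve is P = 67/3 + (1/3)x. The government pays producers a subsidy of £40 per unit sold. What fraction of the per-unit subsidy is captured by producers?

Producer share = 0.7

Pre-subsidy: 1233/7 - (1/7)x = 67/3 + (1/3)x gives x* = 323 and P* = 130.
With the subsidy, sellers receive Ps = Pb + 40 for each unit, where Pb is the price buyers pay.
On the curves, Pb = 1233/7 - (1/7)x and Ps = 67/3 + (1/3)x; the wedge Ps − Pb = 40 gives 67/3 + (1/3)x − (1233/7 - (1/7)x) = 40, so x' = 407.
Then Pb = 1233/7 − (1/7)·407 = 118 and Ps = 67/3 + (1/3)·407 = 158.
Buyers' price falls by P* − Pb = 130 − 118 = 12; sellers' price rises by Ps − P* = 158 − 130 = 28.
So producers capture 28/40 = 0.7 of each unit of subsidy.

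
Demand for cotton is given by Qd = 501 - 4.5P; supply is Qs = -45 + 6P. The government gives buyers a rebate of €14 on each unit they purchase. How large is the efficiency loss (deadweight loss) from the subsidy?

Deadweight loss = €252

Pre-subsidy: 501 - 4.5P = -45 + 6P gives P* = 52, Q* = 267.
With the rebate, buyers effectively pay Pb = Ps − 14, where Ps is the price sellers receive.
Demand in terms of Ps becomes Qd = 501 − 4.5(Ps − 14) = 564 - 4.5Ps. Setting this equal to supply: 564 - 4.5Ps = -45 + 6Ps, so Ps = 58.
Buyers pay Pb = 58 − 14 = 44; Q' = -45 + 6·58 = 303.
The subsidy expands output by 303 − 267 = 36 past the efficient level; on those units the gap between marginal cost and willingness to pay runs from 0 up to 14.
DWL = ½ × 14 × 36 = 252.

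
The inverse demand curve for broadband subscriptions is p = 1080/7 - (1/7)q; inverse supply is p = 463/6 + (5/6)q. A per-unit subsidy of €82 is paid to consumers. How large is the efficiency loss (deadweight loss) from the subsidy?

Pre-subsidy: 1080/7 - (1/7)q = 463/6 + (5/6)q gives q* = 79 and p* = 143.
With the rebate, buyers effectively pay pb = ps − 82, where ps is the price sellers receive.
On the curves, pb = 1080/7 - (1/7)q and ps = 463/6 + (5/6)q; the wedge ps − pb = 82 gives 463/6 + (5/6)q − (1080/7 - (1/7)q) = 82, so q' = 163.
Then pb = 1080/7 − (1/7)·163 = 131 and ps = 463/6 + (5/6)·163 = 213.
The subsidy expands output by 163 − 79 = 84 past the efficient level; on those units the gap between marginal cost and willingness to pay runs from 0 up to 82.
DWL = ½ × 82 × 84 = 3444.

Deadweight loss = €3444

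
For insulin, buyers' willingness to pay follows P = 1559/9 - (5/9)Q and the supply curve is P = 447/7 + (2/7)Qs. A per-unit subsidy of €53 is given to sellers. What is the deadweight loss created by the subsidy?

Deadweight loss = €1669.5

Pre-subsidy: 1559/9 - (5/9)Q = 447/7 + (2/7)Q gives Q* = 130 and P* = 101.
With the subsidy, sellers receive Ps = Pb + 53 for each unit, where Pb is the price buyers pay.
On the curves, Pb = 1559/9 - (5/9)Q and Ps = 447/7 + (2/7)Q; the wedge Ps − Pb = 53 gives 447/7 + (2/7)Q − (1559/9 - (5/9)Q) = 53, so Q' = 193.
Then Pb = 1559/9 − (5/9)·193 = 66 and Ps = 447/7 + (2/7)·193 = 119.
The subsidy expands output by 193 − 130 = 63 past the efficient level; on those units the gap between marginal cost and willingness to pay runs from 0 up to 53.
DWL = ½ × 53 × 63 = 1669.5.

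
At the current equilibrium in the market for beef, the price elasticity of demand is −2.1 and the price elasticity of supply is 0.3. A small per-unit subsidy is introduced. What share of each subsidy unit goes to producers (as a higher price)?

For a small subsidy around the equilibrium, the benefit split depends on the relative slopes, which at a point are proportional to the elasticities.
Buyer share = εs/(εs + |εd|) = 0.3/(0.3 + 2.1) = 0.125; seller share = |εd|/(εs + |εd|) = 0.875.
So producers capture 0.875 of the subsidy.

Producer share = 0.875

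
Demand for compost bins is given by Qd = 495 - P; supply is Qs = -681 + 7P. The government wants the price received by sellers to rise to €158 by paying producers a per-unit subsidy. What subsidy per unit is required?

At a seller price of 158, quantity supplied is -681 + 7·158 = 425.
Buyers absorb 425 only when they pay Pb with 495 − 1·Pb = 425, i.e. Pb = 70.
s = Ps − Pb = 158 − 70 = 88.

Required subsidy s = €88 per unit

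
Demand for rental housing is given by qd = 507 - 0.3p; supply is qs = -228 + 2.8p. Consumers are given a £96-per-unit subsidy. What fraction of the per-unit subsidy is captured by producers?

Producer share = 3/31

Pre-subsidy: 507 - 0.3p = -228 + 2.8p gives p* = 7350/31, q* = 13512/31.
With the rebate, buyers effectively pay pb = ps − 96, where ps is the price sellers receive.
Demand in terms of ps becomes qd = 507 − 0.3(ps − 96) = 535.8 - 0.3ps. Setting this equal to supply: 535.8 - 0.3ps = -228 + 2.8ps, so ps = 7638/31.
Buyers pay pb = 7638/31 − 96 = 4662/31; q' = -228 + 2.8·(7638/31) = 71592/155.
Buyers' price falls by p* − pb = 7350/31 − 4662/31 = 2688/31; sellers' price rises by ps − p* = 7638/31 − 7350/31 = 288/31.
So producers capture (288/31)/96 = 3/31 of each unit of subsidy.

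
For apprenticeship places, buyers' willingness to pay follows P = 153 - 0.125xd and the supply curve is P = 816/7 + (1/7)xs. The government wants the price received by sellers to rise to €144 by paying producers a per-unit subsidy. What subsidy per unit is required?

At a seller price of 144, quantity supplied is -816 + 7·144 = 192.
Buyers absorb 192 only when they pay Pb = 153 − 0.125·192 = 129.
s = Ps − Pb = 144 − 129 = 15.

Required subsidy s = €15 per unit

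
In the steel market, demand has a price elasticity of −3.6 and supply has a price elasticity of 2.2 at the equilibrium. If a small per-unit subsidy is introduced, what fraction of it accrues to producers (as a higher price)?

For a small subsidy around the equilibrium, the benefit split depends on the relative slopes, which at a point are proportional to the elasticities.
Buyer share = εs/(εs + |εd|) = 2.2/(2.2 + 3.6) = 11/29; seller share = |εd|/(εs + |εd|) = 18/29.
So producers capture 18/29 of the subsidy.

Producer share = 18/29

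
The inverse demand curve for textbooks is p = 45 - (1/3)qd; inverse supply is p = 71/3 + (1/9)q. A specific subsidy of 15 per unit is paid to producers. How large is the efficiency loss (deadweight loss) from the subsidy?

Deadweight loss = 253.125

Pre-subsidy: 45 - (1/3)q = 71/3 + (1/9)q gives q* = 48 and p* = 29.
With the subsidy, sellers receive ps = pb + 15 for each unit, where pb is the price buyers pay.
On the curves, pb = 45 - (1/3)q and ps = 71/3 + (1/9)q; the wedge ps − pb = 15 gives 71/3 + (1/9)q − (45 - (1/3)q) = 15, so q' = 81.75.
Then pb = 45 − (1/3)·81.75 = 17.75 and ps = 71/3 + (1/9)·81.75 = 32.75.
The subsidy expands output by 81.75 − 48 = 33.75 past the efficient level; on those units the gap between marginal cost and willingness to pay runs from 0 up to 15.
DWL = ½ × 15 × 33.75 = 253.125.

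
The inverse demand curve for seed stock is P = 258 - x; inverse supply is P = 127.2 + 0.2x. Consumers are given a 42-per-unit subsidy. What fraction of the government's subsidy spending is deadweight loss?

DWL / government spending = 35/288

Pre-subsidy: 258 - x = 127.2 + 0.2x gives x* = 109 and P* = 149.
With the rebate, buyers effectively pay Pb = Ps − 42, where Ps is the price sellers receive.
On the curves, Pb = 258 - x and Ps = 127.2 + 0.2x; the wedge Ps − Pb = 42 gives 127.2 + 0.2x − (258 - x) = 42, so x' = 144.
Then Pb = 258 − 1·144 = 114 and Ps = 127.2 + 0.2·144 = 156.
ΔCS = ½(109 + 144)(149 − 114) = 4427.5; ΔPS = ½(109 + 144)(156 − 149) = 885.5.
Government spending = 42 × 144 = 6048.
DWL = ½ × 42 × (144 − 109) = 735; fraction = 735 / 6048 = 35/288.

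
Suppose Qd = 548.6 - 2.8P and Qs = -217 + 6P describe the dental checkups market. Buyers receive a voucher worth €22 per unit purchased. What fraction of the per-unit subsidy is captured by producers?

Pre-subsidy: 548.6 - 2.8P = -217 + 6P gives P* = 87, Q* = 305.
With the rebate, buyers effectively pay Pb = Ps − 22, where Ps is the price sellers receive.
Demand in terms of Ps becomes Qd = 548.6 − 2.8(Ps − 22) = 610.2 - 2.8Ps. Setting this equal to supply: 610.2 - 2.8Ps = -217 + 6Ps, so Ps = 94.
Buyers pay Pb = 94 − 22 = 72; Q' = -217 + 6·94 = 347.
Buyers' price falls by P* − Pb = 87 − 72 = 15; sellers' price rises by Ps − P* = 94 − 87 = 7.
So producers capture 7/22 = 7/22 of each unit of subsidy.

Producer share = 7/22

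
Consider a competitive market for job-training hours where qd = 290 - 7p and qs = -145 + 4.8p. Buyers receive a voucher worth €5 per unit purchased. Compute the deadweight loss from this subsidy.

Deadweight loss = 2100/59

Pre-subsidy: 290 - 7p = -145 + 4.8p gives p* = 2175/59, q* = 1885/59.
With the rebate, buyers effectively pay pb = ps − 5, where ps is the price sellers receive.
Demand in terms of ps becomes qd = 290 − 7(ps − 5) = 325 - 7ps. Setting this equal to supply: 325 - 7ps = -145 + 4.8ps, so ps = 2350/59.
Buyers pay pb = 2350/59 − 5 = 2055/59; q' = -145 + 4.8·(2350/59) = 2725/59.
The subsidy expands output by 2725/59 − 1885/59 = 840/59 past the efficient level; on those units the gap between marginal cost and willingness to pay runs from 0 up to 5.
DWL = ½ × 5 × 840/59 = 2100/59.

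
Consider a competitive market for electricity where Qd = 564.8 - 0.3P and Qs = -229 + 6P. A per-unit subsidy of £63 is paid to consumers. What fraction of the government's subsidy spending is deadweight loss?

Pre-subsidy: 564.8 - 0.3P = -229 + 6P gives P* = 126, Q* = 527.
With the rebate, buyers effectively pay Pb = Ps − 63, where Ps is the price sellers receive.
Demand in terms of Ps becomes Qd = 564.8 − 0.3(Ps − 63) = 583.7 - 0.3Ps. Setting this equal to supply: 583.7 - 0.3Ps = -229 + 6Ps, so Ps = 129.
Buyers pay Pb = 129 − 63 = 66; Q' = -229 + 6·129 = 545.
ΔCS = ½(527 + 545)(126 − 66) = 32160; ΔPS = ½(527 + 545)(129 − 126) = 1608.
Government spending = 63 × 545 = 34335.
DWL = ½ × 63 × (545 − 527) = 567; fraction = 567 / 34335 = 9/545.

DWL / government spending = 9/545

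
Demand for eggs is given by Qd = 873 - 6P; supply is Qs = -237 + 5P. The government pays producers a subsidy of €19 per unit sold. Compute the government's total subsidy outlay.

Government cost = 66747/11

Pre-subsidy: 873 - 6P = -237 + 5P gives P* = 1110/11, Q* = 2943/11.
With the subsidy, sellers receive Ps = Pb + 19 for each unit, where Pb is the price buyers pay.
Supply in terms of Pb becomes Qs = -237 + 5(Pb + 19) = -142 + 5Pb. Setting this equal to demand: 873 - 6Pb = -142 + 5Pb, so Pb = 1015/11.
Sellers receive Ps = 1015/11 + 19 = 1224/11; Q' = 873 − 6·(1015/11) = 3513/11.
Government outlay = subsidy × quantity = 19 × 3513/11 = 66747/11.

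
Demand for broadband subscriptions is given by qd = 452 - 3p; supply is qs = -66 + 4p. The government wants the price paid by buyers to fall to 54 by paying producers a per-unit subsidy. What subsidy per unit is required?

At a buyer price of 54, quantity demanded is 452 − 3·54 = 290.
Sellers supply 290 only when they receive ps with -66 + 4·ps = 290, i.e. ps = 89.
s = ps − pb = 89 − 54 = 35.

Required subsidy s = 35 per unit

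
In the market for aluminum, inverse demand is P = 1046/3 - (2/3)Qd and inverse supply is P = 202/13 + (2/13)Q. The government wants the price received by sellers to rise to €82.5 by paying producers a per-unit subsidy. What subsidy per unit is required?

At a seller price of 82.5, quantity supplied is -101 + 6.5·82.5 = 435.25.
Buyers absorb 435.25 only when they pay Pb = 1046/3 − (2/3)·435.25 = 58.5.
s = Ps − Pb = 82.5 − 58.5 = 24.

Required subsidy s = €24 per unit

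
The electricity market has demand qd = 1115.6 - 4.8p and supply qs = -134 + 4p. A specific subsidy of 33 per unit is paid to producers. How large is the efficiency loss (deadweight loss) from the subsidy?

Deadweight loss = 1188

Pre-subsidy: 1115.6 - 4.8p = -134 + 4p gives p* = 142, q* = 434.
With the subsidy, sellers receive ps = pb + 33 for each unit, where pb is the price buyers pay.
Supply in terms of pb becomes qs = -134 + 4(pb + 33) = -2 + 4pb. Setting this equal to demand: 1115.6 - 4.8pb = -2 + 4pb, so pb = 127.
Sellers receive ps = 127 + 33 = 160; q' = 1115.6 − 4.8·127 = 506.
The subsidy expands output by 506 − 434 = 72 past the efficient level; on those units the gap between marginal cost and willingness to pay runs from 0 up to 33.
DWL = ½ × 33 × 72 = 1188.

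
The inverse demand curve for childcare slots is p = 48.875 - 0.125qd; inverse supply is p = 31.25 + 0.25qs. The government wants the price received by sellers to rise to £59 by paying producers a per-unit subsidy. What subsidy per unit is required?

Required subsidy s = £24 per unit

At a seller price of 59, quantity supplied is -125 + 4·59 = 111.
Buyers absorb 111 only when they pay pb = 48.875 − 0.125·111 = 35.
s = ps − pb = 59 − 35 = 24.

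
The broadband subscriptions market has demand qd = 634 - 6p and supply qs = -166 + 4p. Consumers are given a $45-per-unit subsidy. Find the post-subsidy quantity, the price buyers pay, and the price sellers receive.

Pre-subsidy: 634 - 6p = -166 + 4p gives p* = 80, q* = 154.
With the rebate, buyers effectively pay pb = ps − 45, where ps is the price sellers receive.
Demand in terms of ps becomes qd = 634 − 6(ps − 45) = 904 - 6ps. Setting this equal to supply: 904 - 6ps = -166 + 4ps, so ps = 107.
Buyers pay pb = 107 − 45 = 62; q' = -166 + 4·107 = 262.

q' = 262; buyers pay $62; sellers receive $107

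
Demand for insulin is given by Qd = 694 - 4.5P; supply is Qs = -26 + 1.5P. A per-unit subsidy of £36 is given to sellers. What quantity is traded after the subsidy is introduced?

Pre-subsidy: 694 - 4.5P = -26 + 1.5P gives P* = 120, Q* = 154.
With the subsidy, sellers receive Ps = Pb + 36 for each unit, where Pb is the price buyers pay.
Supply in terms of Pb becomes Qs = -26 + 1.5(Pb + 36) = 28 + 1.5Pb. Setting this equal to demand: 694 - 4.5Pb = 28 + 1.5Pb, so Pb = 111.
Sellers receive Ps = 111 + 36 = 147; Q' = 694 − 4.5·111 = 194.5.

Q' = 194.5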